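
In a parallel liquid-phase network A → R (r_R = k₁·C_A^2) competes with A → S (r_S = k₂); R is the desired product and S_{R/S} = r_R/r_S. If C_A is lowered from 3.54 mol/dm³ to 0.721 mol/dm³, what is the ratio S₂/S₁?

0.0415

S_{R/S} = (k₁/k₂)·C_A^2, so S₂/S₁ = (C_{A,2}/C_{A,1})^2.
= (0.721/3.54)^2 = (0.2037)^2 = 0.0415.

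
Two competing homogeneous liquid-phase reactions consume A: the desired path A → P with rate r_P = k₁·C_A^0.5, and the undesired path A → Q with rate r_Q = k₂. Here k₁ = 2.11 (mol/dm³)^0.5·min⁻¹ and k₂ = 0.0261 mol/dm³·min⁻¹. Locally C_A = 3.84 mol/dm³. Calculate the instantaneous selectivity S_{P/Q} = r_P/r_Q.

S_{P/Q} = r_P/r_Q = (k₁·C_A^0.5)/(k₂) = (k₁/k₂)·C_A^0.5.
= (2.11×3.840^0.5) / (0.0261) = 4.135/0.02610 = 158.
Since the desired path is higher order in A, keeping C_A high (PFR or concentrated feed) favours P.

158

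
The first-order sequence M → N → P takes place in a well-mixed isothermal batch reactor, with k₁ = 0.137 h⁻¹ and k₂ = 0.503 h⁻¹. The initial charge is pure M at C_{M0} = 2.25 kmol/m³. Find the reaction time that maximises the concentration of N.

For first-order series the maximum of C_N occurs at t_opt = ln(k₂/k₁)/(k₂−k₁).
= ln(0.503/0.137)/(0.503−0.137) = ln(3.672)/0.3660 = 1.301/0.3660 = 3.55 h.

3.55 h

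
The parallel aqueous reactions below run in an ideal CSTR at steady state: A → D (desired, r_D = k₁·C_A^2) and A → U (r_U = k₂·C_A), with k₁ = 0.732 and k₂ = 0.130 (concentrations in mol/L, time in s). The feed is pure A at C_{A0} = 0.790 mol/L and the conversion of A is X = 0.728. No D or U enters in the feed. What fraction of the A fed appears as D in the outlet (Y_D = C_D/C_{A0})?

Exit C_A = C_{A0}(1−X) = 0.790×0.272 = 0.2149 mol/L.
In a CSTR the entire volume is at exit conditions, so r_D = 0.732×0.2149^2 = 0.03380 and r_U = 0.130×0.2149 = 0.02793.
Fraction of consumed A going to D: r_D/(r_D+r_U) = 0.5475.
C_D = 0.5475·C_{A0}·X = 0.5475×0.790×0.728 = 0.315 mol/L; Y_D = C_D/C_{A0} = 0.399.

0.399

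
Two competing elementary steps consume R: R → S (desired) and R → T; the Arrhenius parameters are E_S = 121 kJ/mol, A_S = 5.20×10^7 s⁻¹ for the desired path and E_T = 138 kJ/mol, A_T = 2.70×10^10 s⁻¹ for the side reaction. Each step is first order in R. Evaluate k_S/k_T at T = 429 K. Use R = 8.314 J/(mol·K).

0.226

Since both paths have the same order in R, the concentration cancels and S_{S/T} = k_S/k_T = (A_S/A_T)·exp[(E_T−E_S)/(RT)].
(E_T−E_S)/(RT) = (138−121)×10³/(8.314×429) = 17000/3567 = 4.766.
k_S/k_T = (5.20×10^7/2.70×10^10)·exp(4.766) = 0.001926 × 117.5 = 0.226.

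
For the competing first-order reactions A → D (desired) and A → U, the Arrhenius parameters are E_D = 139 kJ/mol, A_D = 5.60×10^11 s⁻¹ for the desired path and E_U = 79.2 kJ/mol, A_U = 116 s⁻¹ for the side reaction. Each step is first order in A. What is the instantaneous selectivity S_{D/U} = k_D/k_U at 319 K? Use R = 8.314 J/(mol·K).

0.779

Since both paths have the same order in A, the concentration cancels and S_{D/U} = k_D/k_U = (A_D/A_U)·exp[(E_U−E_D)/(RT)].
(E_U−E_D)/(RT) = (79.2−139)×10³/(8.314×319) = -59800/2652 = -22.55.
k_D/k_U = (5.60×10^11/116)·exp(-22.55) = 4.828×10^9 × 1.613×10^-10 = 0.779.
Since E_D > E_U, raising the temperature improves selectivity toward D.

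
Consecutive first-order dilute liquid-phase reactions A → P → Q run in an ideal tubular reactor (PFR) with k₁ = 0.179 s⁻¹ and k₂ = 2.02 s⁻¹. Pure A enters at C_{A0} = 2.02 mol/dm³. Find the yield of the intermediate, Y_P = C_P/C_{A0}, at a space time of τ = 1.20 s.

0.0698

The intermediate concentration in a first-order A→B→C sequence is C_P = k₁C_{A0}(e^(−k₁τ) − e^(−k₂τ))/(k₂−k₁).
e^(−k₁τ) = e^(−0.179×1.20) = e^(−0.2148) = 0.8067; e^(−k₂τ) = e^(−2.424) = 0.08857.
C_P = 0.179×2.02/(2.02−0.179) × (0.8067−0.08857) = 0.1964×0.7181 = 0.1410 mol/dm³.
Y_P = C_P/C_{A0} = 0.1410/2.02 = 0.0698.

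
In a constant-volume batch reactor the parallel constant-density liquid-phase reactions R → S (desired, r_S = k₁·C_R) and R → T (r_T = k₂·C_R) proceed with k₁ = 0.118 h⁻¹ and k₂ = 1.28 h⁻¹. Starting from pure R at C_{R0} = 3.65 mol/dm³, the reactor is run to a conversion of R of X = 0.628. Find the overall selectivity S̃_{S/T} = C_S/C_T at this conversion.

C_R = C_{R0}(1−X) = 1.358 mol/dm³.
Both paths are first order in R, so the instantaneous fraction to S is constant: dC_S/d(−C_R) = k₁/(k₁+k₂) = 0.08441.
C_S = 0.08441·(C_{R0}−C_R) = 0.08441×2.292 = 0.193 mol/dm³.
C_T = (C_{R0}−C_R)−C_S = 2.099 mol/dm³; S̃_{S/T} = 0.1935/2.099 = 0.0922.

0.0922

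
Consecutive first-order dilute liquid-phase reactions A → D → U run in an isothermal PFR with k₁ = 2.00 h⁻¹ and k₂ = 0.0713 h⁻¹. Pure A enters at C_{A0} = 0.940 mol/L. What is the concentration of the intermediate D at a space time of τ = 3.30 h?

For first-order series with pure A initially, C_D(τ) = k₁C_{A0}/(k₂−k₁)·(e^(−k₁τ) − e^(−k₂τ)).
e^(−k₁τ) = e^(−2.00×3.30) = e^(−6.600) = 0.001360; e^(−k₂τ) = e^(−0.2353) = 0.7903.
C_D = 2.00×0.940/(0.0713−2.00) × (0.001360−0.7903) = (-0.9747)×(-0.7890) = 0.7691 mol/L.

0.769 mol/L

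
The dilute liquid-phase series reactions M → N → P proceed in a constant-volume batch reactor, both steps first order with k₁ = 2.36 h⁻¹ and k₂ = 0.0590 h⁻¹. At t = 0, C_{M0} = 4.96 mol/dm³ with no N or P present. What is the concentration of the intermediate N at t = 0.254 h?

2.22 mol/dm³

The intermediate concentration in a first-order A→B→C sequence is C_N = k₁C_{M0}(e^(−k₁t) − e^(−k₂t))/(k₂−k₁).
e^(−k₁t) = e^(−2.36×0.254) = e^(−0.5994) = 0.5491; e^(−k₂t) = e^(−0.01499) = 0.9851.
C_N = 2.36×4.96/(0.0590−2.36) × (0.5491−0.9851) = (-5.087)×(-0.4360) = 2.218 mol/dm³.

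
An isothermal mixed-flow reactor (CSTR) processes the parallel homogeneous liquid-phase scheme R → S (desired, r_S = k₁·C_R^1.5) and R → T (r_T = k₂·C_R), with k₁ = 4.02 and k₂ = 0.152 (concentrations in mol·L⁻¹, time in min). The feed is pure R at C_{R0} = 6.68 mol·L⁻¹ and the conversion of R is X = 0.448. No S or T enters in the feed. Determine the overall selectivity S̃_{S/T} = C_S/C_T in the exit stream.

50.8

Exit C_R = C_{R0}(1−X) = 6.68×0.552 = 3.687 mol·L⁻¹.
Rates in a CSTR are evaluated at the outlet concentration: r_S = 4.02×3.687^1.5 = 28.46, r_T = 0.152×3.687 = 0.5605.
Overall selectivity = C_S/C_T = r_Sτ/(r_Tτ) = r_S/r_T = 50.8.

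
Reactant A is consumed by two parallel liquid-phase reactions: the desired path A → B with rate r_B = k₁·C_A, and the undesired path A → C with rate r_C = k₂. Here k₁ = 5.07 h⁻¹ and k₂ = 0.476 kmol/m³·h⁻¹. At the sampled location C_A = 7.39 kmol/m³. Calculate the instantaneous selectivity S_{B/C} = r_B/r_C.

S_{B/C} = r_B/r_C = (k₁·C_A)/(k₂) = (k₁/k₂)·C_A.
= (5.07×7.390) / (0.476) = 37.47/0.4760 = 78.7.
Since the desired path is higher order in A, keeping C_A high (PFR or concentrated feed) favours B.

78.7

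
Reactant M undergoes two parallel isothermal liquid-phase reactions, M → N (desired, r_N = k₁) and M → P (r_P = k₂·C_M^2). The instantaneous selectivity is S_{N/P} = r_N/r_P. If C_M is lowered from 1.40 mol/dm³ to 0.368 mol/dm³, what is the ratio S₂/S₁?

S_{N/P} = (k₁/k₂)·C_M^-2, so S₂/S₁ = (C_{M,2}/C_{M,1})^-2.
= (0.368/1.40)^(-2) = (0.2629)^(-2) = 14.5.
Selectivity toward N rises as C_M falls — low-concentration operation is favoured.

14.5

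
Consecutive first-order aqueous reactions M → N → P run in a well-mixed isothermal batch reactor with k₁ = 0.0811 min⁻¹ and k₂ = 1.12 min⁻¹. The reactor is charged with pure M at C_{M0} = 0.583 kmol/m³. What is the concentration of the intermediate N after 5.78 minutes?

0.0284 kmol/m³

The intermediate concentration in a first-order A→B→C sequence is C_N = k₁C_{M0}(e^(−k₁t) − e^(−k₂t))/(k₂−k₁).
e^(−k₁t) = e^(−0.0811×5.78) = e^(−0.4688) = 0.6258; e^(−k₂t) = e^(−6.474) = 0.001544.
C_N = 0.0811×0.583/(1.12−0.0811) × (0.6258−0.001544) = 0.04551×0.6242 = 0.02841 kmol/m³.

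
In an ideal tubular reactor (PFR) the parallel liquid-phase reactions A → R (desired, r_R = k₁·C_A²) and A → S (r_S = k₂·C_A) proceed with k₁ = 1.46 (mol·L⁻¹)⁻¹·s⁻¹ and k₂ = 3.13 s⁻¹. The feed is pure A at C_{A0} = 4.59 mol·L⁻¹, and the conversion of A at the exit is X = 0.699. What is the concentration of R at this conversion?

1.82 mol·L⁻¹

C_A = C_{A0}(1−X) = 1.382 mol·L⁻¹.
Along a PFR/batch, dC_S/dC_A = −r_S/(r_R+r_S) = −k₂/(k₂+k₁·C_A).
Integrating from C_{A0} to C_A: C_S = (3.13/1.46)·ln[(3.13+1.46·4.59)/(3.13+1.46·1.38)] = 2.144·ln(9.831/5.147) = 1.387 mol·L⁻¹.
Then C_R = (C_{A0}−C_A) − C_S = 3.208 − 1.387 = 1.821 mol·L⁻¹.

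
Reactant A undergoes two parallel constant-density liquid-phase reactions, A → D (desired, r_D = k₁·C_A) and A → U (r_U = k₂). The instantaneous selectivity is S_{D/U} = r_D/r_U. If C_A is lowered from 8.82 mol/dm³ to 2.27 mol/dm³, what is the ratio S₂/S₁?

S_{D/U} = (k₁/k₂)·C_A, so S₂/S₁ = (C_{A,2}/C_{A,1}).
= 2.27/8.82 = 0.257.
Selectivity toward D falls as C_A falls — high-concentration operation is favoured.

0.257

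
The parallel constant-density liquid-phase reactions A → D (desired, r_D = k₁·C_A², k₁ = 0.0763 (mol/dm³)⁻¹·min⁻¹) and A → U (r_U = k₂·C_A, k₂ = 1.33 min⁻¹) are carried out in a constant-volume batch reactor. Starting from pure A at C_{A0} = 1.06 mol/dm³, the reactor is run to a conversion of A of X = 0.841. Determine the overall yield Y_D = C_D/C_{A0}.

0.0285

C_A = C_{A0}(1−X) = 0.1685 mol/dm³.
Along a PFR/batch, dC_U/dC_A = −r_U/(r_D+r_U) = −k₂/(k₂+k₁·C_A).
Integrating from C_{A0} to C_A: C_U = (1.33/0.0763)·ln[(1.33+0.0763·1.06)/(1.33+0.0763·0.169)] = 17.43·ln(1.411/1.343) = 0.8613 mol/dm³.
Then C_D = (C_{A0}−C_A) − C_U = 0.8915 − 0.8613 = 0.03017 mol/dm³.
Y_D = C_D/C_{A0} = 0.03017/1.06 = 0.0285.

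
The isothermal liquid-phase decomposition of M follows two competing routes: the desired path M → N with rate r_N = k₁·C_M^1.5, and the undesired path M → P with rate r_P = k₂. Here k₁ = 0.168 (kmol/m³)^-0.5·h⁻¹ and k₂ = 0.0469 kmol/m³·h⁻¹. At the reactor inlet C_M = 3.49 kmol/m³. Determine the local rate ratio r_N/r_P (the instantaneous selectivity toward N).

S_{N/P} = r_N/r_P = (k₁·C_M^1.5)/(k₂) = (k₁/k₂)·C_M^1.5.
= (0.168×3.490^1.5) / (0.0469) = 1.095/0.04690 = 23.4.

23.4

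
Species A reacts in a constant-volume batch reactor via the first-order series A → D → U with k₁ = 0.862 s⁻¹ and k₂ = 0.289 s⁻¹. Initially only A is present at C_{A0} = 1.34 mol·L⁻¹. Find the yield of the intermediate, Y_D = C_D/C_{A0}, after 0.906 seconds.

Solving the coupled first-order balances gives C_D(t) = [k₁/(k₂−k₁)]·C_{A0}·(e^(−k₁t) − e^(−k₂t)).
e^(−k₁t) = e^(−0.862×0.906) = e^(−0.7810) = 0.4580; e^(−k₂t) = e^(−0.2618) = 0.7696.
C_D = 0.862×1.34/(0.289−0.862) × (0.4580−0.7696) = (-2.016)×(-0.3117) = 0.6283 mol·L⁻¹.
Y_D = C_D/C_{A0} = 0.6283/1.34 = 0.469.

0.469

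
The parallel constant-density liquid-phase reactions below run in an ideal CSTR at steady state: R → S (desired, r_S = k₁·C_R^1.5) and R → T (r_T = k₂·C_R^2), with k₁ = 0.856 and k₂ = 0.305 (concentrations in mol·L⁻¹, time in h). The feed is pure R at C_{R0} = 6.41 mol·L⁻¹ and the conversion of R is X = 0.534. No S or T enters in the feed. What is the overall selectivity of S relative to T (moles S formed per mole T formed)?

Exit C_R = C_{R0}(1−X) = 6.41×0.466 = 2.987 mol·L⁻¹.
A CSTR operates uniformly at the exit composition, giving r_S = 4.419 and r_T = 2.721 (each k·C_R^n at C_R = 2.987).
Overall selectivity = C_S/C_T = r_Sτ/(r_Tτ) = r_S/r_T = 1.62.

1.62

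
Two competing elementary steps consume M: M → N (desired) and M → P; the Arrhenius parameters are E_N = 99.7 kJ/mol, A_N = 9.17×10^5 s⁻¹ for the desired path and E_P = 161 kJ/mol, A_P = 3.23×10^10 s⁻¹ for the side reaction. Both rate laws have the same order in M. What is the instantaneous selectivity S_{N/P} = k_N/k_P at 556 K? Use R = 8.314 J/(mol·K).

16.3

Since both paths have the same order in M, the concentration cancels and S_{N/P} = k_N/k_P = (A_N/A_P)·exp[(E_P−E_N)/(RT)].
(E_P−E_N)/(RT) = (161−99.7)×10³/(8.314×556) = 61300/4623 = 13.26.
k_N/k_P = (9.17×10^5/3.23×10^10)·exp(13.26) = 2.839×10^-5 × 5.743×10^5 = 16.3.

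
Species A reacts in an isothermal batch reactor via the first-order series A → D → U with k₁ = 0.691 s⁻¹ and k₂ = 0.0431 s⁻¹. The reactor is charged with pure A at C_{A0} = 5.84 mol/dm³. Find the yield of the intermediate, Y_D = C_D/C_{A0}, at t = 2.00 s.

Solving the coupled first-order balances gives C_D(t) = [k₁/(k₂−k₁)]·C_{A0}·(e^(−k₁t) − e^(−k₂t)).
e^(−k₁t) = e^(−0.691×2.00) = e^(−1.382) = 0.2511; e^(−k₂t) = e^(−0.08620) = 0.9174.
C_D = 0.691×5.84/(0.0431−0.691) × (0.2511−0.9174) = (-6.228)×(-0.6663) = 4.150 mol/dm³.
Y_D = C_D/C_{A0} = 4.150/5.84 = 0.711.

0.711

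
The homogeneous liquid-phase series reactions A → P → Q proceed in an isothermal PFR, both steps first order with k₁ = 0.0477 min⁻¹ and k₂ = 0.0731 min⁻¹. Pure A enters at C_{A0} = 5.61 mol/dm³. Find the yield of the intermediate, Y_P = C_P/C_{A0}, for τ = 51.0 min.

0.120

Solving the coupled first-order balances gives C_P(τ) = [k₁/(k₂−k₁)]·C_{A0}·(e^(−k₁τ) − e^(−k₂τ)).
e^(−k₁τ) = e^(−0.0477×51.0) = e^(−2.433) = 0.08780; e^(−k₂τ) = e^(−3.728) = 0.02404.
C_P = 0.0477×5.61/(0.0731−0.0477) × (0.08780−0.02404) = 10.54×0.06376 = 0.6717 mol/dm³.
Y_P = C_P/C_{A0} = 0.6717/5.61 = 0.120.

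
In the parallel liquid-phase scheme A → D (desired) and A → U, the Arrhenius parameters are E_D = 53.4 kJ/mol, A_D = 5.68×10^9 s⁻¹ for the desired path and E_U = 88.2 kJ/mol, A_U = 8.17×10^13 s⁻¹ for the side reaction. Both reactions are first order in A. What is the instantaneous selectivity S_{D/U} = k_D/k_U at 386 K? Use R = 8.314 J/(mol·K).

3.56

Since both paths have the same order in A, the concentration cancels and S_{D/U} = k_D/k_U = (A_D/A_U)·exp[(E_U−E_D)/(RT)].
(E_U−E_D)/(RT) = (88.2−53.4)×10³/(8.314×386) = 34800/3209 = 10.84.
k_D/k_U = (5.68×10^9/8.17×10^13)·exp(10.84) = 6.952×10^-5 × 51216 = 3.56.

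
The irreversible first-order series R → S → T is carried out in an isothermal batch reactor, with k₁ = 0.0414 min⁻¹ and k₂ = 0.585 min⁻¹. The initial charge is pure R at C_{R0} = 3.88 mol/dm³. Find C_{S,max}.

For a first-order series the maximum intermediate yield is C_{S,max}/C_{R0} = (k₁/k₂)^[k₂/(k₂−k₁)].
= (0.0414/0.585)^(0.585/(0.585−0.0414)) = (0.07077)^(1.076) = 0.05784.
C_{S,max} = 0.05784×3.88 = 0.224 mol/dm³.

0.224 mol/dm³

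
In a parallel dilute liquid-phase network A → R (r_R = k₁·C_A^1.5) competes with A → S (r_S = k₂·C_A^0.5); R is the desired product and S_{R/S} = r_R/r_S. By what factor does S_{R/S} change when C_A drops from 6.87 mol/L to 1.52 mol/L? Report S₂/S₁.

0.221

S_{R/S} = (k₁/k₂)·C_A, so S₂/S₁ = (C_{A,2}/C_{A,1}).
= 1.52/6.87 = 0.221.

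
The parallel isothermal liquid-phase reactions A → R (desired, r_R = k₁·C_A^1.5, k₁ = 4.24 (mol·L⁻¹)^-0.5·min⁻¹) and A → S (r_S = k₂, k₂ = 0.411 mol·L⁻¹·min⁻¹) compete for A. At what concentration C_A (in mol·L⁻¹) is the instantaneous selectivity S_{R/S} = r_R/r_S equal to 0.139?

0.0566 mol·L⁻¹

S_{R/S} = (k₁/k₂)·C_A^1.5 ⇒ C_A = (S·k₂/k₁)^(1/1.5).
= (0.139×0.411/4.24)^(0.6667) = (0.01347)^(0.6667) = 0.0566 mol·L⁻¹.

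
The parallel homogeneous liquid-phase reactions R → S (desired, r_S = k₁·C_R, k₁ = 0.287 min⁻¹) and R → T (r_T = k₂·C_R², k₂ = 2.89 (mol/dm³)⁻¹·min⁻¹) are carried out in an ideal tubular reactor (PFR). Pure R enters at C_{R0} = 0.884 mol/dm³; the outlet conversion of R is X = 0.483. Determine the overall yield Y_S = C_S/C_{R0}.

0.0640

C_R = C_{R0}(1−X) = 0.4570 mol/dm³.
Along a PFR/batch, dC_S/dC_R = −r_S/(r_S+r_T) = −k₁/(k₁+k₂·C_R).
Integrating from C_{R0} to C_R: C_S = (0.287/2.89)·ln[(0.287+2.89·0.884)/(0.287+2.89·0.457)] = 0.09931·ln(2.842/1.608) = 0.05656 mol/dm³.
Y_S = C_S/C_{R0} = 0.05656/0.884 = 0.0640.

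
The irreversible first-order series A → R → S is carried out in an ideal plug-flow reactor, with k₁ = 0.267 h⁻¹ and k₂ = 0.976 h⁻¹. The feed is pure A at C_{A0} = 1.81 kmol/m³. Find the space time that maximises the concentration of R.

1.83 h

For first-order series the maximum of C_R occurs at τ_opt = ln(k₂/k₁)/(k₂−k₁).
= ln(0.976/0.267)/(0.976−0.267) = ln(3.655)/0.7090 = 1.296/0.7090 = 1.83 h.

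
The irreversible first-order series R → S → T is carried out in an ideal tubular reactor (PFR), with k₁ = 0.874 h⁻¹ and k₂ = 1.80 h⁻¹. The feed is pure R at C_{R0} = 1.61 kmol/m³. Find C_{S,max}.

0.395 kmol/m³

At the optimum, C_{S,max}/C_{R0} = (k₁/k₂)^[k₂/(k₂−k₁)].
= (0.874/1.80)^(1.80/(1.80−0.874)) = (0.4856)^(1.944) = 0.2455.
C_{S,max} = 0.2455×1.61 = 0.395 kmol/m³.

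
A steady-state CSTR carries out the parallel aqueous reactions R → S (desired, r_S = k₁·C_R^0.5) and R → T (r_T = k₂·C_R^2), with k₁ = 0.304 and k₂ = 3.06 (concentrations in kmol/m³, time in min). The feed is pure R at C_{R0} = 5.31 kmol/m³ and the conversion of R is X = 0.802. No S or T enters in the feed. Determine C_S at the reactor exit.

Exit C_R = C_{R0}(1−X) = 5.31×0.198 = 1.051 kmol/m³.
Rates in a CSTR are evaluated at the outlet concentration: r_S = 0.304×1.051^0.5 = 0.3117, r_T = 3.06×1.051^2 = 3.383.
Fraction of consumed R going to S: r_S/(r_S+r_T) = 0.08438.
C_S = 0.08438·C_{R0}·X = 0.08438×5.31×0.802 = 0.359 kmol/m³.

0.359 kmol/m³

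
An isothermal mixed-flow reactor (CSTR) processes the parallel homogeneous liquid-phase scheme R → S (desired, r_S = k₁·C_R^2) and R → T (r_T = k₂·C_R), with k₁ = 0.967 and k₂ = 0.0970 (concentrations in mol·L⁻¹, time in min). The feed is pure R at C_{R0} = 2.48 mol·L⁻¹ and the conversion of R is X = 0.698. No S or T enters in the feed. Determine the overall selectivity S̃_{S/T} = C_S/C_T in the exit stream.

Exit C_R = C_{R0}(1−X) = 2.48×0.302 = 0.7490 mol·L⁻¹.
Rates in a CSTR are evaluated at the outlet concentration: r_S = 0.967×0.7490^2 = 0.5424, r_T = 0.0970×0.7490 = 0.07265.
Overall selectivity = C_S/C_T = r_Sτ/(r_Tτ) = r_S/r_T = 7.47.

7.47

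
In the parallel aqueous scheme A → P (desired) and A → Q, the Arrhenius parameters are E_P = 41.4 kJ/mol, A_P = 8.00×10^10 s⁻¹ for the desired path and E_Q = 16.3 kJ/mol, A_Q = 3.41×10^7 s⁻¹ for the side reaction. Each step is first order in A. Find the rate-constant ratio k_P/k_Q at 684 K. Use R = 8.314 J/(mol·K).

28.4

With equal orders, S_{P/Q} = k_P/k_Q = (A_P/A_Q)·exp[(E_Q−E_P)/(RT)].
(E_Q−E_P)/(RT) = (16.3−41.4)×10³/(8.314×684) = -25100/5687 = -4.414.
k_P/k_Q = (8.00×10^10/3.41×10^7)·exp(-4.414) = 2346 × 0.01211 = 28.4.
Since E_P > E_Q, raising the temperature improves selectivity toward P.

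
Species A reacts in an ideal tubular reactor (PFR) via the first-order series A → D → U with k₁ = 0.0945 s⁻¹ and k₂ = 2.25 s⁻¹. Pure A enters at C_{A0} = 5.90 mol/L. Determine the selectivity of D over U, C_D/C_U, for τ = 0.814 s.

Solving the coupled first-order balances gives C_D(τ) = [k₁/(k₂−k₁)]·C_{A0}·(e^(−k₁τ) − e^(−k₂τ)).
e^(−k₁τ) = e^(−0.0945×0.814) = e^(−0.07692) = 0.9260; e^(−k₂τ) = e^(−1.831) = 0.1602.
C_D = 0.0945×5.90/(2.25−0.0945) × (0.9260−0.1602) = 0.2587×0.7658 = 0.1981 mol/L.
C_A = C_{A0}e^(−k₁τ) = 5.463 mol/L, so C_U = C_{A0}−C_A−C_D = 0.2387 mol/L; C_D/C_U = 0.830.

0.830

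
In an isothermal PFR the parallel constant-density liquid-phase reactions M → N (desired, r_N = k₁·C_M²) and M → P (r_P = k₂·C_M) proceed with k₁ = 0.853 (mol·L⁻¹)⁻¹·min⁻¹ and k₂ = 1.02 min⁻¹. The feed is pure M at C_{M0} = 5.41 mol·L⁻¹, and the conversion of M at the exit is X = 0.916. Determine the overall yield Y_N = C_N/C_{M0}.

C_M = C_{M0}(1−X) = 0.4544 mol·L⁻¹.
Along a PFR/batch, dC_P/dC_M = −r_P/(r_N+r_P) = −k₂/(k₂+k₁·C_M).
Integrating from C_{M0} to C_M: C_P = (1.02/0.853)·ln[(1.02+0.853·5.41)/(1.02+0.853·0.454)] = 1.196·ln(5.635/1.408) = 1.659 mol·L⁻¹.
Then C_N = (C_{M0}−C_M) − C_P = 4.956 − 1.659 = 3.297 mol·L⁻¹.
Y_N = C_N/C_{M0} = 3.297/5.41 = 0.609.

0.609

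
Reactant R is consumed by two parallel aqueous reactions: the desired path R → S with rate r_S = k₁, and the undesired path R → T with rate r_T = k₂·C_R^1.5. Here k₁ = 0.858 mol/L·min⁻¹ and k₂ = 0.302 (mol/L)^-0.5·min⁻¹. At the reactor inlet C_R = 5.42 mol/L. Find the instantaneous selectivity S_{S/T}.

S_{S/T} = r_S/r_T = (k₁)/(k₂·C_R^1.5) = (k₁/k₂)·C_R^-1.5.
= (0.858) / (0.302×5.420^1.5) = 0.8580/3.811 = 0.225.
The undesired path is higher order in R, so low C_R (CSTR or dilute feed) favours S.

0.225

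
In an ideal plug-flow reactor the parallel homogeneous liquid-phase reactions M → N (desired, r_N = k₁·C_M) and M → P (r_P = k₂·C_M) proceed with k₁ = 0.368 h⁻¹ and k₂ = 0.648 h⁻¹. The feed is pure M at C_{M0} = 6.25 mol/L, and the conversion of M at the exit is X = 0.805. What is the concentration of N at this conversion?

C_M = C_{M0}(1−X) = 1.219 mol/L.
Both paths are first order in M, so the instantaneous fraction to N is constant: dC_N/d(−C_M) = k₁/(k₁+k₂) = 0.3622.
C_N = 0.3622·(C_{M0}−C_M) = 0.3622×5.031 = 1.82 mol/L.

1.82 mol/L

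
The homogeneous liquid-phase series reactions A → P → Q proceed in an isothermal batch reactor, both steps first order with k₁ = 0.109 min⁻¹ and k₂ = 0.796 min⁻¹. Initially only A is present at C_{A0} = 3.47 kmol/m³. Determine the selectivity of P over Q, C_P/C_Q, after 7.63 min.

Solving the coupled first-order balances gives C_P(t) = [k₁/(k₂−k₁)]·C_{A0}·(e^(−k₁t) − e^(−k₂t)).
e^(−k₁t) = e^(−0.109×7.63) = e^(−0.8317) = 0.4353; e^(−k₂t) = e^(−6.073) = 0.002303.
C_P = 0.109×3.47/(0.796−0.109) × (0.4353−0.002303) = 0.5506×0.4330 = 0.2384 kmol/m³.
C_A = C_{A0}e^(−k₁t) = 1.511 kmol/m³, so C_Q = C_{A0}−C_A−C_P = 1.721 kmol/m³; C_P/C_Q = 0.139.

0.139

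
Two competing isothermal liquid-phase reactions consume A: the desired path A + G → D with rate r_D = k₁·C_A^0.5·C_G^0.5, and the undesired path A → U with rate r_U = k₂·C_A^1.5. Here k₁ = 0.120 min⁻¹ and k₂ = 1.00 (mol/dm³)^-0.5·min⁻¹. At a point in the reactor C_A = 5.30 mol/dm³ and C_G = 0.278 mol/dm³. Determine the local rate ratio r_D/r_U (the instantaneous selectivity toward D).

S_{D/U} = r_D/r_U = (k₁·C_A^0.5·C_G^0.5)/(k₂·C_A^1.5) = (k₁/k₂)·C_A⁻¹·C_G^0.5.
= (0.120×5.300^0.5×0.2780^0.5) / (1.00×5.300^1.5) = 0.1457/12.20 = 0.0119.
The undesired path is higher order in A, so low C_A (CSTR or dilute feed) favours D.

0.0119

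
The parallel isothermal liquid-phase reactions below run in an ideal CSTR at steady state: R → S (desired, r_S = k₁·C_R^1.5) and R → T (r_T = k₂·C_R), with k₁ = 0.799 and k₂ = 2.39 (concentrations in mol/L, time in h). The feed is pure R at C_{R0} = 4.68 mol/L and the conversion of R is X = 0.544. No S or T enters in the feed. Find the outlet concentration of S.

0.835 mol/L

Exit C_R = C_{R0}(1−X) = 4.68×0.456 = 2.134 mol/L.
In a CSTR the entire volume is at exit conditions, so r_S = 0.799×2.134^1.5 = 2.491 and r_T = 2.39×2.134 = 5.100.
Fraction of consumed R going to S: r_S/(r_S+r_T) = 0.3281.
C_S = 0.3281·C_{R0}·X = 0.3281×4.68×0.544 = 0.835 mol/L.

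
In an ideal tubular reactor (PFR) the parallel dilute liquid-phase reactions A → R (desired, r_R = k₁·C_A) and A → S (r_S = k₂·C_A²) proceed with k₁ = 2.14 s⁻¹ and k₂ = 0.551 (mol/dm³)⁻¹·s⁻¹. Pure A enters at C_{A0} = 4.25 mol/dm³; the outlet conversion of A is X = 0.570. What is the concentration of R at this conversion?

1.37 mol/dm³

C_A = C_{A0}(1−X) = 1.828 mol/dm³.
Along a PFR/batch, dC_R/dC_A = −r_R/(r_R+r_S) = −k₁/(k₁+k₂·C_A).
Integrating from C_{A0} to C_A: C_R = (2.14/0.551)·ln[(2.14+0.551·4.25)/(2.14+0.551·1.83)] = 3.884·ln(4.482/3.147) = 1.373 mol/dm³.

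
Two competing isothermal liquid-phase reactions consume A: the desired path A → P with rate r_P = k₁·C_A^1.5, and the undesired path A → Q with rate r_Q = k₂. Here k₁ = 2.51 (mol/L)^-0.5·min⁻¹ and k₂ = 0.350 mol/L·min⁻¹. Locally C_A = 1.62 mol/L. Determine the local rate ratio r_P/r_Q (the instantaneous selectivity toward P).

S_{P/Q} = r_P/r_Q = (k₁·C_A^1.5)/(k₂) = (k₁/k₂)·C_A^1.5.
= (2.51×1.620^1.5) / (0.350) = 5.175/0.3500 = 14.8.
Since the desired path is higher order in A, keeping C_A high (PFR or concentrated feed) favours P.

14.8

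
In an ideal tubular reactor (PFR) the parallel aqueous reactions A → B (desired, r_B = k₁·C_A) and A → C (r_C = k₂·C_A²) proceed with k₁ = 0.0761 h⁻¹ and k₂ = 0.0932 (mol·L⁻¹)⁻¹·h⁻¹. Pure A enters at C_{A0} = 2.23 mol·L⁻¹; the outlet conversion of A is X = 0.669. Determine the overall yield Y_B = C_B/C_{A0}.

C_A = C_{A0}(1−X) = 0.7381 mol·L⁻¹.
Along a PFR/batch, dC_B/dC_A = −r_B/(r_B+r_C) = −k₁/(k₁+k₂·C_A).
Integrating from C_{A0} to C_A: C_B = (0.0761/0.0932)·ln[(0.0761+0.0932·2.23)/(0.0761+0.0932·0.738)] = 0.8165·ln(0.2839/0.1449) = 0.5493 mol·L⁻¹.
Y_B = C_B/C_{A0} = 0.5493/2.23 = 0.246.

0.246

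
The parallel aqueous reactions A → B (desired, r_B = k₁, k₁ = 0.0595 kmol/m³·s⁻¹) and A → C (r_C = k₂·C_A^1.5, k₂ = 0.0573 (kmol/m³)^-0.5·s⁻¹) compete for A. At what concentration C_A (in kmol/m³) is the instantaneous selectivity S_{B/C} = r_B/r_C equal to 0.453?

1.74 kmol/m³

S_{B/C} = (k₁/k₂)·C_A^-1.5 ⇒ C_A = (S·k₂/k₁)^(1/(-1.5)).
= (0.453×0.0573/0.0595)^(-0.6667) = (0.4363)^(-0.6667) = 1.74 kmol/m³.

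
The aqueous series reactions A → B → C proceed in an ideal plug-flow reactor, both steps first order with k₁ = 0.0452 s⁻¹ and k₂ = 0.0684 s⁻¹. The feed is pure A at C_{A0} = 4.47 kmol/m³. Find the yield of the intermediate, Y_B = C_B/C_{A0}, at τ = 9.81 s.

Solving the coupled first-order balances gives C_B(τ) = [k₁/(k₂−k₁)]·C_{A0}·(e^(−k₁τ) − e^(−k₂τ)).
e^(−k₁τ) = e^(−0.0452×9.81) = e^(−0.4434) = 0.6418; e^(−k₂τ) = e^(−0.6710) = 0.5112.
C_B = 0.0452×4.47/(0.0684−0.0452) × (0.6418−0.5112) = 8.709×0.1306 = 1.138 kmol/m³.
Y_B = C_B/C_{A0} = 1.138/4.47 = 0.255.

0.255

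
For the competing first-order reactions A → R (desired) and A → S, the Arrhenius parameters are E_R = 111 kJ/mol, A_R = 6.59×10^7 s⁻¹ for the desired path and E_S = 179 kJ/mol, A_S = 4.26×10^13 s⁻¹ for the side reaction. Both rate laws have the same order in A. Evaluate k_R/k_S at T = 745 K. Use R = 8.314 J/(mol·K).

0.0907

k_R/k_S = (A_R/A_S)·exp[−(E_R−E_S)/(RT)] = (A_R/A_S)·exp[(E_S−E_R)/(RT)].
(E_S−E_R)/(RT) = (179−111)×10³/(8.314×745) = 68000/6194 = 10.98.
k_R/k_S = (6.59×10^7/4.26×10^13)·exp(10.98) = 1.547×10^-6 × 58600 = 0.0907.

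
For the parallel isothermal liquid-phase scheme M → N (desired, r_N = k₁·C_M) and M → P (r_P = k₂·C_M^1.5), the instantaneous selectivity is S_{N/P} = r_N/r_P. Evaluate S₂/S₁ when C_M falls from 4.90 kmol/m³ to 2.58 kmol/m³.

S_{N/P} = (k₁/k₂)·C_M^-0.5, so S₂/S₁ = (C_{M,2}/C_{M,1})^-0.5.
= (2.58/4.90)^(-0.5) = (0.5265)^(-0.5) = 1.38.

1.38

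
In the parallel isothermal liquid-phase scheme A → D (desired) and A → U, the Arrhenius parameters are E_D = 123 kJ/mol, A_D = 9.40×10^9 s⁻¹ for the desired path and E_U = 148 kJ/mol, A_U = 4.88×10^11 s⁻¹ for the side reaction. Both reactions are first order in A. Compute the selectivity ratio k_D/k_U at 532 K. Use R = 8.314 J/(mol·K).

5.49

With equal orders, S_{D/U} = k_D/k_U = (A_D/A_U)·exp[(E_U−E_D)/(RT)].
(E_U−E_D)/(RT) = (148−123)×10³/(8.314×532) = 25000/4423 = 5.652.
k_D/k_U = (9.40×10^9/4.88×10^11)·exp(5.652) = 0.01926 × 284.9 = 5.49.
Since E_D < E_U, lowering the temperature improves selectivity toward D.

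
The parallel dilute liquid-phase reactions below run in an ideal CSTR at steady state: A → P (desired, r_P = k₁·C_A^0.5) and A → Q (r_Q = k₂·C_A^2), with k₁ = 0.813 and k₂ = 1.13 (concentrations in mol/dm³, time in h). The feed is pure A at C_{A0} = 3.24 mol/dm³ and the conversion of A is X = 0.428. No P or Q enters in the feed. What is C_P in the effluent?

0.308 mol/dm³

Exit C_A = C_{A0}(1−X) = 3.24×0.572 = 1.853 mol/dm³.
Rates in a CSTR are evaluated at the outlet concentration: r_P = 0.813×1.853^0.5 = 1.107, r_Q = 1.13×1.853^2 = 3.881.
Fraction of consumed A going to P: r_P/(r_P+r_Q) = 0.2219.
C_P = 0.2219·C_{A0}·X = 0.2219×3.24×0.428 = 0.308 mol/dm³.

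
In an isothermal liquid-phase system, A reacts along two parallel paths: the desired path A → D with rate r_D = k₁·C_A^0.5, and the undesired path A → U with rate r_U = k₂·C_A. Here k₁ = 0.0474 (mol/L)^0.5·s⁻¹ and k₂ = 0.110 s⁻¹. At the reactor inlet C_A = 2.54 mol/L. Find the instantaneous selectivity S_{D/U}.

S_{D/U} = r_D/r_U = (k₁·C_A^0.5)/(k₂·C_A) = (k₁/k₂)·C_A^-0.5.
= (0.0474×2.540^0.5) / (0.110×2.540) = 0.07554/0.2794 = 0.270.

0.270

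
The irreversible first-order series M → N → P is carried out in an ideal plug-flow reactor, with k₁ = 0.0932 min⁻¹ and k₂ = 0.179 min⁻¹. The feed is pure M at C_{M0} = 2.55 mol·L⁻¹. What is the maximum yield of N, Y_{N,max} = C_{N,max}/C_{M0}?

Evaluating C_N at τ_opt = ln(k₂/k₁)/(k₂−k₁) gives C_{N,max}/C_{M0} = (k₁/k₂)^[k₂/(k₂−k₁)].
= (0.0932/0.179)^(0.179/(0.179−0.0932)) = (0.5207)^(2.086) = 0.2563.

0.256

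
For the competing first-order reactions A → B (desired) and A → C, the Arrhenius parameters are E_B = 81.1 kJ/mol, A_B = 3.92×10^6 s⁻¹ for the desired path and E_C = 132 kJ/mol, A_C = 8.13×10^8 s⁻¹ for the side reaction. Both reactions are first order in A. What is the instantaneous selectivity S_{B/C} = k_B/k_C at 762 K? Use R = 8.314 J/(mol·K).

14.9

With equal orders, S_{B/C} = k_B/k_C = (A_B/A_C)·exp[(E_C−E_B)/(RT)].
(E_C−E_B)/(RT) = (132−81.1)×10³/(8.314×762) = 50900/6335 = 8.034.
k_B/k_C = (3.92×10^6/8.13×10^8)·exp(8.034) = 0.004822 × 3085 = 14.9.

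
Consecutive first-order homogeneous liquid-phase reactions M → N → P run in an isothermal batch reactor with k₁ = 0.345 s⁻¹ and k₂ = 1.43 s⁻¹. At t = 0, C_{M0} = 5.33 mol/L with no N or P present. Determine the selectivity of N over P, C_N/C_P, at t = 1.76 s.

Solving the coupled first-order balances gives C_N(t) = [k₁/(k₂−k₁)]·C_{M0}·(e^(−k₁t) − e^(−k₂t)).
e^(−k₁t) = e^(−0.345×1.76) = e^(−0.6072) = 0.5449; e^(−k₂t) = e^(−2.517) = 0.08072.
C_N = 0.345×5.33/(1.43−0.345) × (0.5449−0.08072) = 1.695×0.4642 = 0.7866 mol/L.
C_M = C_{M0}e^(−k₁t) = 2.904 mol/L, so C_P = C_{M0}−C_M−C_N = 1.639 mol/L; C_N/C_P = 0.480.

0.480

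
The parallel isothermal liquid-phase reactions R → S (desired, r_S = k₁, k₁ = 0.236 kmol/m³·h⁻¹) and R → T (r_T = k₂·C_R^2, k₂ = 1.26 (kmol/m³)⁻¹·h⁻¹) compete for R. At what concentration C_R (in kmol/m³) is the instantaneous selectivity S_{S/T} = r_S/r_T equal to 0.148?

1.12 kmol/m³

S_{S/T} = (k₁/k₂)·C_R^-2 ⇒ C_R = (S·k₂/k₁)^(-0.5).
= (0.148×1.26/0.236)^(-0.5) = (0.7902)^(-0.5) = 1.12 kmol/m³.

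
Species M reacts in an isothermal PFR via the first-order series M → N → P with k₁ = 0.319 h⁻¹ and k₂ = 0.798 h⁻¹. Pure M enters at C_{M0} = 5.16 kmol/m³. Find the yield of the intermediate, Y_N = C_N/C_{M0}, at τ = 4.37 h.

The intermediate concentration in a first-order A→B→C sequence is C_N = k₁C_{M0}(e^(−k₁τ) − e^(−k₂τ))/(k₂−k₁).
e^(−k₁τ) = e^(−0.319×4.37) = e^(−1.394) = 0.2481; e^(−k₂τ) = e^(−3.487) = 0.03058.
C_N = 0.319×5.16/(0.798−0.319) × (0.2481−0.03058) = 3.436×0.2175 = 0.7474 kmol/m³.
Y_N = C_N/C_{M0} = 0.7474/5.16 = 0.145.

0.145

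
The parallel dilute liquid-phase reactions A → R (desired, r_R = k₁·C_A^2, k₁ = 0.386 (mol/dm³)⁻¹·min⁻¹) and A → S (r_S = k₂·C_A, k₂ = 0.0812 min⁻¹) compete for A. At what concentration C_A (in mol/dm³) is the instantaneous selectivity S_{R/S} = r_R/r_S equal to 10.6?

S_{R/S} = (k₁/k₂)·C_A ⇒ C_A = S·k₂/k₁.
= 10.6×0.0812/0.386 = 2.23 mol/dm³.

2.23 mol/dm³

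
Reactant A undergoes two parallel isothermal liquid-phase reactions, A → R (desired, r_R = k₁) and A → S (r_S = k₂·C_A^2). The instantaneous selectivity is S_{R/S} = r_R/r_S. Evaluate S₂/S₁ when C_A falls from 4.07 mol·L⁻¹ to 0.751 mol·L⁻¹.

29.4

S_{R/S} = (k₁/k₂)·C_A^-2, so S₂/S₁ = (C_{A,2}/C_{A,1})^-2.
= (0.751/4.07)^(-2) = (0.1845)^(-2) = 29.4.
Selectivity toward R rises as C_A falls — low-concentration operation is favoured.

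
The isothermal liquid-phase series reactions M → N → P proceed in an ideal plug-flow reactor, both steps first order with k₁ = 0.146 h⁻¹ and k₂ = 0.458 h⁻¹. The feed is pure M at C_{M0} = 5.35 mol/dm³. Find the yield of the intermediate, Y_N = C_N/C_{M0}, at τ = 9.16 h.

For first-order series with pure M initially, C_N(τ) = k₁C_{M0}/(k₂−k₁)·(e^(−k₁τ) − e^(−k₂τ)).
e^(−k₁τ) = e^(−0.146×9.16) = e^(−1.337) = 0.2625; e^(−k₂τ) = e^(−4.195) = 0.01507.
C_N = 0.146×5.35/(0.458−0.146) × (0.2625−0.01507) = 2.504×0.2475 = 0.6196 mol/dm³.
Y_N = C_N/C_{M0} = 0.6196/5.35 = 0.116.

0.116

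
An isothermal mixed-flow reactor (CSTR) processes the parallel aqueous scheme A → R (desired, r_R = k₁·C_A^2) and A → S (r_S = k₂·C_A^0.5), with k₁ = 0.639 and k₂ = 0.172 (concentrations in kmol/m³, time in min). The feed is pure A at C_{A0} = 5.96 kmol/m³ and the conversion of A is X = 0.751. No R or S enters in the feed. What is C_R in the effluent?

Exit C_A = C_{A0}(1−X) = 5.96×0.249 = 1.484 kmol/m³.
In a CSTR the entire volume is at exit conditions, so r_R = 0.639×1.484^2 = 1.407 and r_S = 0.172×1.484^0.5 = 0.2095.
Fraction of consumed A going to R: r_R/(r_R+r_S) = 0.8704.
C_R = 0.8704·C_{A0}·X = 0.8704×5.96×0.751 = 3.90 kmol/m³.

3.90 kmol/m³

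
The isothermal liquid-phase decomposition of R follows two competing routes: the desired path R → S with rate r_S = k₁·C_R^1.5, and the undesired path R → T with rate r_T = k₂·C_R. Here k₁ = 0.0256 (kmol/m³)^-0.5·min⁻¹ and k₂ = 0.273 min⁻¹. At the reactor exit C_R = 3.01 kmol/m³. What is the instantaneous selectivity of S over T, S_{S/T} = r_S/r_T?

0.163

S_{S/T} = r_S/r_T = (k₁·C_R^1.5)/(k₂·C_R) = (k₁/k₂)·C_R^0.5.
= (0.0256×3.010^1.5) / (0.273×3.010) = 0.1337/0.8217 = 0.163.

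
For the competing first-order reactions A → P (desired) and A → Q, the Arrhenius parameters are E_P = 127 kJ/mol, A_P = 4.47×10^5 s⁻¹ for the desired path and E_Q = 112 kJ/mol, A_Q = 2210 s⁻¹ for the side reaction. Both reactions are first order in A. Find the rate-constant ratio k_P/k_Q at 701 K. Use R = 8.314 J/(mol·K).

15.4

With equal orders, S_{P/Q} = k_P/k_Q = (A_P/A_Q)·exp[(E_Q−E_P)/(RT)].
(E_Q−E_P)/(RT) = (112−127)×10³/(8.314×701) = -15000/5828 = -2.574.
k_P/k_Q = (4.47×10^5/2210)·exp(-2.574) = 202.3 × 0.07625 = 15.4.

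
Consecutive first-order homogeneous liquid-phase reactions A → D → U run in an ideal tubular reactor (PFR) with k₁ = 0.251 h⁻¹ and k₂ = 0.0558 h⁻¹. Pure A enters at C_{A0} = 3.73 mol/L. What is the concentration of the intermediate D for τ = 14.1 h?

Solving the coupled first-order balances gives C_D(τ) = [k₁/(k₂−k₁)]·C_{A0}·(e^(−k₁τ) − e^(−k₂τ)).
e^(−k₁τ) = e^(−0.251×14.1) = e^(−3.539) = 0.02904; e^(−k₂τ) = e^(−0.7868) = 0.4553.
C_D = 0.251×3.73/(0.0558−0.251) × (0.02904−0.4553) = (-4.796)×(-0.4263) = 2.044 mol/L.

2.04 mol/L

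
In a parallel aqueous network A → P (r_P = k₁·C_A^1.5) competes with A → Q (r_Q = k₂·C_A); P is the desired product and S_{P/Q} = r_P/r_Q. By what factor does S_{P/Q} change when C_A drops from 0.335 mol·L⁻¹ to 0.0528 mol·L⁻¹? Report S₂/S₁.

S_{P/Q} = (k₁/k₂)·C_A^0.5, so S₂/S₁ = (C_{A,2}/C_{A,1})^0.5.
= (0.0528/0.335)^0.5 = (0.1576)^0.5 = 0.397.

0.397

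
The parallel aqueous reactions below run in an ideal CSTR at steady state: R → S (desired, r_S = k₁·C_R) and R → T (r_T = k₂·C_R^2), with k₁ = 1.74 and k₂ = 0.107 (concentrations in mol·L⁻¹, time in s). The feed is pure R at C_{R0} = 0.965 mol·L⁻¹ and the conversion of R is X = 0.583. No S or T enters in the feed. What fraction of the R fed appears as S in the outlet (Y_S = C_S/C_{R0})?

0.569

Exit C_R = C_{R0}(1−X) = 0.965×0.417 = 0.4024 mol·L⁻¹.
A CSTR operates uniformly at the exit composition, giving r_S = 0.7002 and r_T = 0.01733 (each k·C_R^n at C_R = 0.4024).
Fraction of consumed R going to S: r_S/(r_S+r_T) = 0.9759.
C_S = 0.9759·C_{R0}·X = 0.9759×0.965×0.583 = 0.549 mol·L⁻¹; Y_S = C_S/C_{R0} = 0.569.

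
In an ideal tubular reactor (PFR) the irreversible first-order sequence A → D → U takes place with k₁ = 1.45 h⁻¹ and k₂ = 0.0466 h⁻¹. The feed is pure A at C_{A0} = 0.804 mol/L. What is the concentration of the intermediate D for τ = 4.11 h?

Solving the coupled first-order balances gives C_D(τ) = [k₁/(k₂−k₁)]·C_{A0}·(e^(−k₁τ) − e^(−k₂τ)).
e^(−k₁τ) = e^(−1.45×4.11) = e^(−5.960) = 0.002581; e^(−k₂τ) = e^(−0.1915) = 0.8257.
C_D = 1.45×0.804/(0.0466−1.45) × (0.002581−0.8257) = (-0.8307)×(-0.8231) = 0.6838 mol/L.

0.684 mol/L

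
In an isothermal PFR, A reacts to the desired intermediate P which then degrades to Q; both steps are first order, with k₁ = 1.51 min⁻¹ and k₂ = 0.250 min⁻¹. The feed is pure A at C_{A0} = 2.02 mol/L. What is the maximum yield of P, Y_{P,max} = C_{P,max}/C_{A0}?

Evaluating C_P at τ_opt = ln(k₂/k₁)/(k₂−k₁) gives C_{P,max}/C_{A0} = (k₁/k₂)^[k₂/(k₂−k₁)].
= (1.51/0.250)^(0.250/(0.250−1.51)) = (6.040)^(-0.1984) = 0.6999.

0.700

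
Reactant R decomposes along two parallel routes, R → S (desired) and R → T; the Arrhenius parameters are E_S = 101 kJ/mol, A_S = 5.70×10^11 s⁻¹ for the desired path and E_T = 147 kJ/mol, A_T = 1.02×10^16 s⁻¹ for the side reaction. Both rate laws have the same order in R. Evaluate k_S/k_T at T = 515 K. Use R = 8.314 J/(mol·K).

With equal orders, S_{S/T} = k_S/k_T = (A_S/A_T)·exp[(E_T−E_S)/(RT)].
(E_T−E_S)/(RT) = (147−101)×10³/(8.314×515) = 46000/4282 = 10.74.
k_S/k_T = (5.70×10^11/1.02×10^16)·exp(10.74) = 5.588×10^-5 × 46322 = 2.59.

2.59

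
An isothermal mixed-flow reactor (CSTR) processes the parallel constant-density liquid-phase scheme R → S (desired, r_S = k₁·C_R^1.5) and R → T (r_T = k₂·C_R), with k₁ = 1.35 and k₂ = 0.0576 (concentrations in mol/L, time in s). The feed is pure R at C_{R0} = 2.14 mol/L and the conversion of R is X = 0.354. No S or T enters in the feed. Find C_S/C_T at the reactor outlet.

27.6

Exit C_R = C_{R0}(1−X) = 2.14×0.646 = 1.382 mol/L.
A CSTR operates uniformly at the exit composition, giving r_S = 2.194 and r_T = 0.07963 (each k·C_R^n at C_R = 1.382).
Overall selectivity = C_S/C_T = r_Sτ/(r_Tτ) = r_S/r_T = 27.6.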